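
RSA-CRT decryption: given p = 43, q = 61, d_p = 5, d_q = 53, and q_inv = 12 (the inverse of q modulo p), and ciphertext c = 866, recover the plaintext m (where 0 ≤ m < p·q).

m₁ = c^(d_p) mod p: c ≡ 6 (mod 43), and 6^5 mod 43 = 36.
m₂ = c^(d_q) mod q: c ≡ 12 (mod 61), and 12^53 mod 61 = 16.
h = q_inv·(m₁ − m₂) mod p = 12·(36 − 16) mod 43 = 25.
m = m₂ + h·q = 16 + 25·61 = 1541.

1541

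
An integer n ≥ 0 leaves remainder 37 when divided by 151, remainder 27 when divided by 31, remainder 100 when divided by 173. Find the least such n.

784482

The moduli are pairwise coprime; M = 151·31·173 = 809813.
M/151 = 5363; 5363 ≡ 78 (mod 151); 78·91 ≡ 1, so inverse 91.
M/31 = 26123; 26123 ≡ 21 (mod 31); 21·3 ≡ 1, so inverse 3.
M/173 = 4681; 4681 ≡ 10 (mod 173); 10·52 ≡ 1, so inverse 52.
n ≡ 37·5363·91 + 27·26123·3 + 100·4681·52 = 44514384.
44514384 mod 809813 = 784482.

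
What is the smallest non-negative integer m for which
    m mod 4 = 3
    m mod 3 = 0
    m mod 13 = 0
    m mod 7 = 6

195

From m ≡ 3 (mod 4) write m = 3 + 4t. Substituting into m ≡ 0 (mod 3) gives 4t ≡ 0 (mod 3), and since 1⁻¹ ≡ 1 (mod 3), t ≡ 0. Hence m ≡ 3 + 4·0 = 3 (mod 12).
From m ≡ 3 (mod 12) write m = 3 + 12t. Substituting into m ≡ 0 (mod 13) gives 12t ≡ 10 (mod 13), and since 12⁻¹ ≡ 12 (mod 13), t ≡ 3. Hence m ≡ 3 + 12·3 = 39 (mod 156).
From m ≡ 39 (mod 156) write m = 39 + 156t. Substituting into m ≡ 6 (mod 7) gives 156t ≡ 2 (mod 7), and since 2⁻¹ ≡ 4 (mod 7), t ≡ 1. Hence m ≡ 39 + 156·1 = 195 (mod 1092).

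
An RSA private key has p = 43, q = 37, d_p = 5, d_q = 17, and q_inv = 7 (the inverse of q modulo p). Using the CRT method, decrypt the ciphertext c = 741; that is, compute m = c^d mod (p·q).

m₁ = c^(d_p) mod p: c ≡ 10 (mod 43), and 10^5 mod 43 = 25.
m₂ = c^(d_q) mod q: c ≡ 1 (mod 37), and 1^17 mod 37 = 1.
h = q_inv·(m₁ − m₂) mod p = 7·(25 − 1) mod 43 = 39.
m = m₂ + h·q = 1 + 39·37 = 1444.

1444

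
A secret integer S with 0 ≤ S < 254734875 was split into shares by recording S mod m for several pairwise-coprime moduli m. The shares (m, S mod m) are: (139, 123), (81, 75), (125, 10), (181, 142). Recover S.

46667010

From S ≡ 123 (mod 139) write S = 123 + 139t. Substituting into S ≡ 75 (mod 81) gives 139t ≡ 33 (mod 81), and since 58⁻¹ ≡ 7 (mod 81), t ≡ 69. Hence S ≡ 123 + 139·69 = 9714 (mod 11259).
From S ≡ 9714 (mod 11259) write S = 9714 + 11259t. Substituting into S ≡ 10 (mod 125) gives 11259t ≡ 46 (mod 125), and since 9⁻¹ ≡ 14 (mod 125), t ≡ 19. Hence S ≡ 9714 + 11259·19 = 223635 (mod 1407375).
From S ≡ 223635 (mod 1407375) write S = 223635 + 1407375t. Substituting into S ≡ 142 (mod 181) gives 1407375t ≡ 42 (mod 181), and since 100⁻¹ ≡ 143 (mod 181), t ≡ 33. Hence S ≡ 223635 + 1407375·33 = 46667010 (mod 254734875).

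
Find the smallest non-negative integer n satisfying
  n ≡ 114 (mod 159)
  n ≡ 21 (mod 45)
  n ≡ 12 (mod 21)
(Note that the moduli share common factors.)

Combine the congruences pairwise.
gcd(159, 45) = 3 and 3 | (21 − 114), so the pair is consistent; merging gives n ≡ 2181 (mod 2385), where 2385 = lcm(159, 45).
gcd(2385, 21) = 3 and 3 | (12 − 2181), so the pair is consistent; merging gives n ≡ 9336 (mod 16695), where 16695 = lcm(2385, 21).
The solution is unique modulo lcm(159, 45, 21) = 16695.

9336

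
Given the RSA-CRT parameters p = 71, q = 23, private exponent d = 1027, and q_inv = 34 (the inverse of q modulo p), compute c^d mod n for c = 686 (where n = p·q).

1124

d_p = d mod (p−1) = 1027 mod 70 = 47; d_q = d mod (q−1) = 15.
m₁ = c^(d_p) mod p: c ≡ 47 (mod 71), and 47^47 mod 71 = 59.
m₂ = c^(d_q) mod q: c ≡ 19 (mod 23), and 19^15 mod 23 = 20.
h = q_inv·(m₁ − m₂) mod p = 34·(59 − 20) mod 71 = 48.
m = m₂ + h·q = 20 + 48·23 = 1124.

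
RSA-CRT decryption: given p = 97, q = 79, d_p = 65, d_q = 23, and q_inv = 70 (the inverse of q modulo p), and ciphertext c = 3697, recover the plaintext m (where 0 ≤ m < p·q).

m₁ = c^(d_p) mod p: c ≡ 11 (mod 97), and 11^65 mod 97 = 94.
m₂ = c^(d_q) mod q: c ≡ 63 (mod 79), and 63^23 mod 79 = 48.
h = q_inv·(m₁ − m₂) mod p = 70·(94 − 48) mod 97 = 19.
m = m₂ + h·q = 48 + 19·79 = 1549.

1549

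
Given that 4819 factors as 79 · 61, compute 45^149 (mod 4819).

Mod 79: 45 ≡ 45; by Fermat, exponent reduces to 149 mod 78 = 71; 45^71 ≡ 32 (mod 79).
Mod 61: 45 ≡ 45; by Fermat, exponent reduces to 149 mod 60 = 29; 45^29 ≡ 19 (mod 61).
Combine by CRT: x ≡ 32 (mod 79), x ≡ 19 (mod 61) ⇒ x ≡ 1849 (mod 4819).

1849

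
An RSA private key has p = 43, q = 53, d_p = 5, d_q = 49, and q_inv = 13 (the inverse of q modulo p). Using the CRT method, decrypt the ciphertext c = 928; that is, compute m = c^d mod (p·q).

m₁ = c^(d_p) mod p: c ≡ 25 (mod 43), and 25^5 mod 43 = 24.
m₂ = c^(d_q) mod q: c ≡ 27 (mod 53), and 27^49 mod 53 = 8.
h = q_inv·(m₁ − m₂) mod p = 13·(24 − 8) mod 43 = 36.
m = m₂ + h·q = 8 + 36·53 = 1916.

1916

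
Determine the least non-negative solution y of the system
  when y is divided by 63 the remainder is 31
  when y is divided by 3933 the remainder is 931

gcd(63, 3933) = 9 and 9 | (931 − 31), so the pair is consistent; merging gives y ≡ 16663 (mod 27531), where 27531 = lcm(63, 3933).
The solution is unique modulo lcm(63, 3933) = 27531.

16663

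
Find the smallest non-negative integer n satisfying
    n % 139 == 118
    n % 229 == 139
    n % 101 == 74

77541

From n ≡ 118 (mod 139) write n = 118 + 139t. Substituting into n ≡ 139 (mod 229) gives 139t ≡ 21 (mod 229), and since 139⁻¹ ≡ 201 (mod 229), t ≡ 99. Hence n ≡ 118 + 139·99 = 13879 (mod 31831).
From n ≡ 13879 (mod 31831) write n = 13879 + 31831t. Substituting into n ≡ 74 (mod 101) gives 31831t ≡ 32 (mod 101), and since 16⁻¹ ≡ 19 (mod 101), t ≡ 2. Hence n ≡ 13879 + 31831·2 = 77541 (mod 3214931).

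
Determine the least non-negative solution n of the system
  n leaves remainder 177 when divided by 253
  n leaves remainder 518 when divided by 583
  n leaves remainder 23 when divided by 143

Combine the congruences pairwise.
gcd(253, 583) = 11 and 11 | (518 − 177), so the pair is consistent; merging gives n ≡ 7514 (mod 13409), where 13409 = lcm(253, 583).
gcd(13409, 143) = 11 and 11 | (23 − 7514), so the pair is consistent; merging gives n ≡ 87968 (mod 174317), where 174317 = lcm(13409, 143).
The solution is unique modulo lcm(253, 583, 143) = 174317.

87968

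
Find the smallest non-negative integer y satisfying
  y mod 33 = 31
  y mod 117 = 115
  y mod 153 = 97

5146

gcd(33, 117) = 3 and 3 | (115 − 31), so the pair is consistent; merging gives y ≡ 1285 (mod 1287), where 1287 = lcm(33, 117).
gcd(1287, 153) = 9 and 9 | (97 − 1285), so the pair is consistent; merging gives y ≡ 5146 (mod 21879), where 21879 = lcm(1287, 153).
The solution is unique modulo lcm(33, 117, 153) = 21879.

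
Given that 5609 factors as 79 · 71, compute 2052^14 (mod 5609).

Mod 79: 2052 ≡ 77; 77^14 ≡ 31 (mod 79).
Mod 71: 2052 ≡ 64; 64^14 ≡ 54 (mod 71).
Combine by CRT: x ≡ 31 (mod 79), x ≡ 54 (mod 71) ⇒ x ≡ 5166 (mod 5609).

5166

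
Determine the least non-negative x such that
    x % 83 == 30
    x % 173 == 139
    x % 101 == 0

The moduli are pairwise coprime; N = 83·173·101 = 1450259.
N/83 = 17473; 17473 ≡ 43 (mod 83); 43·56 ≡ 1, so inverse 56.
N/173 = 8383; 8383 ≡ 79 (mod 173); 79·46 ≡ 1, so inverse 46.
N/101 = 14359; 14359 ≡ 17 (mod 101); 17·6 ≡ 1, so inverse 6.
x ≡ 30·17473·56 + 139·8383·46 + 0·14359·6 = 82955542.
82955542 mod 1450259 = 290779.

290779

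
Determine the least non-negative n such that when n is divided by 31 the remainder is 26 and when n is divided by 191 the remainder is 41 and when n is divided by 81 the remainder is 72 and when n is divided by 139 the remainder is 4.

The moduli are pairwise coprime; M = 31·191·81·139 = 66664539.
M/31 = 2150469; 2150469 ≡ 30 (mod 31); 30·30 ≡ 1, so inverse 30.
M/191 = 349029; 349029 ≡ 72 (mod 191); 72·130 ≡ 1, so inverse 130.
M/81 = 823019; 823019 ≡ 59 (mod 81); 59·11 ≡ 1, so inverse 11.
M/139 = 479601; 479601 ≡ 51 (mod 139); 51·30 ≡ 1, so inverse 30.
n ≡ 26·2150469·30 + 41·349029·130 + 72·823019·11 + 4·479601·30 = 4247073558.
4247073558 mod 66664539 = 47207601.

47207601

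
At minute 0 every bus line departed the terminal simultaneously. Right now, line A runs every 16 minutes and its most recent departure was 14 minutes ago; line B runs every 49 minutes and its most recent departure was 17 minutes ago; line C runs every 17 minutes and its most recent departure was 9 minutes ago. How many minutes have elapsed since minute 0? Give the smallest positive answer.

The moduli are pairwise coprime; N = 16·49·17 = 13328.
N/16 = 833; 833 ≡ 1 (mod 16), inverse 1.
N/49 = 272; 272 ≡ 27 (mod 49); 27·20 ≡ 1, so inverse 20.
N/17 = 784; 784 ≡ 2 (mod 17); 2·9 ≡ 1, so inverse 9.
t ≡ 14·833·1 + 17·272·20 + 9·784·9 = 167646.
167646 mod 13328 = 7710.

7710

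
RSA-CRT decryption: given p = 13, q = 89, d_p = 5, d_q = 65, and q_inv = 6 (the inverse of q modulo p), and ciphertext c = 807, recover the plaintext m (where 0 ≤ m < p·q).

m₁ = c^(d_p) mod p: c ≡ 1 (mod 13), and 1^5 mod 13 = 1.
m₂ = c^(d_q) mod q: c ≡ 6 (mod 89), and 6^65 mod 89 = 24.
h = q_inv·(m₁ − m₂) mod p = 6·(1 − 24) mod 13 = 5.
m = m₂ + h·q = 24 + 5·89 = 469.

469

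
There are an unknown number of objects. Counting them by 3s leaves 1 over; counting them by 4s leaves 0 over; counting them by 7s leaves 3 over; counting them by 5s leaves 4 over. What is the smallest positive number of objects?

The moduli are pairwise coprime; M = 3·4·7·5 = 420.
M/3 = 140; 140 ≡ 2 (mod 3); 2·2 ≡ 1, so inverse 2.
M/4 = 105; 105 ≡ 1 (mod 4), inverse 1.
M/7 = 60; 60 ≡ 4 (mod 7); 4·2 ≡ 1, so inverse 2.
M/5 = 84; 84 ≡ 4 (mod 5); 4·4 ≡ 1, so inverse 4.
N ≡ 1·140·2 + 0·105·1 + 3·60·2 + 4·84·4 = 1984.
1984 mod 420 = 304.

304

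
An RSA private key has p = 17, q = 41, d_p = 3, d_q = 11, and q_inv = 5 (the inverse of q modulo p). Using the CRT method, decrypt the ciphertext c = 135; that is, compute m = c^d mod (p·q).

67

m₁ = c^(d_p) mod p: c ≡ 16 (mod 17), and 16^3 mod 17 = 16.
m₂ = c^(d_q) mod q: c ≡ 12 (mod 41), and 12^11 mod 41 = 26.
h = q_inv·(m₁ − m₂) mod p = 5·(16 − 26) mod 17 = 1.
m = m₂ + h·q = 26 + 1·41 = 67.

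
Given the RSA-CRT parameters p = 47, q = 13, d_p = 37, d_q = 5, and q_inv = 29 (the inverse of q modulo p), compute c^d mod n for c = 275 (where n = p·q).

201

m₁ = c^(d_p) mod p: c ≡ 40 (mod 47), and 40^37 mod 47 = 13.
m₂ = c^(d_q) mod q: c ≡ 2 (mod 13), and 2^5 mod 13 = 6.
h = q_inv·(m₁ − m₂) mod p = 29·(13 − 6) mod 47 = 15.
m = m₂ + h·q = 6 + 15·13 = 201.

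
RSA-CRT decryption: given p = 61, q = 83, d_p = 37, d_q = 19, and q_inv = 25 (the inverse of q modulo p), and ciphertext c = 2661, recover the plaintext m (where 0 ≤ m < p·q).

4307

m₁ = c^(d_p) mod p: c ≡ 38 (mod 61), and 38^37 mod 61 = 37.
m₂ = c^(d_q) mod q: c ≡ 5 (mod 83), and 5^19 mod 83 = 74.
h = q_inv·(m₁ − m₂) mod p = 25·(37 − 74) mod 61 = 51.
m = m₂ + h·q = 74 + 51·83 = 4307.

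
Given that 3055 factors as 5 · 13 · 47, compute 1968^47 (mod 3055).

2062

Mod 5: 1968 ≡ 3; by Fermat, exponent reduces to 47 mod 4 = 3; 3^3 ≡ 2 (mod 5).
Mod 13: 1968 ≡ 5; by Fermat, exponent reduces to 47 mod 12 = 11; 5^11 ≡ 8 (mod 13).
Mod 47: 1968 ≡ 41; by Fermat, exponent reduces to 47 mod 46 = 1; 41^1 ≡ 41 (mod 47).
Combine by CRT: x ≡ 2 (mod 5), x ≡ 8 (mod 13), x ≡ 41 (mod 47) ⇒ x ≡ 2062 (mod 3055).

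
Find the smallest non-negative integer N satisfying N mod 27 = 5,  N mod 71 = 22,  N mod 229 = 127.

Combine the congruences pairwise.
From N ≡ 5 (mod 27) write N = 5 + 27t. Substituting into N ≡ 22 (mod 71) gives 27t ≡ 17 (mod 71), and since 27⁻¹ ≡ 50 (mod 71), t ≡ 69. Hence N ≡ 5 + 27·69 = 1868 (mod 1917).
From N ≡ 1868 (mod 1917) write N = 1868 + 1917t. Substituting into N ≡ 127 (mod 229) gives 1917t ≡ 91 (mod 229), and since 85⁻¹ ≡ 97 (mod 229), t ≡ 125. Hence N ≡ 1868 + 1917·125 = 241493 (mod 438993).

241493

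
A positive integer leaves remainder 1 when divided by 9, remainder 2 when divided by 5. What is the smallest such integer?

Combine the congruences pairwise.
From k ≡ 1 (mod 9) write k = 1 + 9t. Substituting into k ≡ 2 (mod 5) gives 9t ≡ 1 (mod 5), and since 4⁻¹ ≡ 4 (mod 5), t ≡ 4. Hence k ≡ 1 + 9·4 = 37 (mod 45).

37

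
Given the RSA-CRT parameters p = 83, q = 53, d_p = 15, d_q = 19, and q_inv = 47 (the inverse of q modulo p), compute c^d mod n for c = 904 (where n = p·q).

m₁ = c^(d_p) mod p: c ≡ 74 (mod 83), and 74^15 mod 83 = 73.
m₂ = c^(d_q) mod q: c ≡ 3 (mod 53), and 3^19 mod 53 = 34.
h = q_inv·(m₁ − m₂) mod p = 47·(73 − 34) mod 83 = 7.
m = m₂ + h·q = 34 + 7·53 = 405.

405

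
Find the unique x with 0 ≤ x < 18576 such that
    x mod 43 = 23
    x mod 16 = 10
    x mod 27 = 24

11418

The moduli are pairwise coprime; N = 43·16·27 = 18576.
N/43 = 432; 432 ≡ 2 (mod 43); 2·22 ≡ 1, so inverse 22.
N/16 = 1161; 1161 ≡ 9 (mod 16); 9·9 ≡ 1, so inverse 9.
N/27 = 688; 688 ≡ 13 (mod 27); 13·25 ≡ 1, so inverse 25.
x ≡ 23·432·22 + 10·1161·9 + 24·688·25 = 735882.
735882 mod 18576 = 11418.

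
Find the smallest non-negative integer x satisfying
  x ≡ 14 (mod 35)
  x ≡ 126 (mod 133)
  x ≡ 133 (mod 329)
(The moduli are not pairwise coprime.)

gcd(35, 133) = 7 and 7 | (126 − 14), so the pair is consistent; merging gives x ≡ 259 (mod 665), where 665 = lcm(35, 133).
gcd(665, 329) = 7 and 7 | (133 − 259), so the pair is consistent; merging gives x ≡ 19544 (mod 31255), where 31255 = lcm(665, 329).
The solution is unique modulo lcm(35, 133, 329) = 31255.

19544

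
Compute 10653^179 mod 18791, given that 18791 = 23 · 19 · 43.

12277

Mod 23: 10653 ≡ 4; by Fermat, exponent reduces to 179 mod 22 = 3; 4^3 ≡ 18 (mod 23).
Mod 19: 10653 ≡ 13; by Fermat, exponent reduces to 179 mod 18 = 17; 13^17 ≡ 3 (mod 19).
Mod 43: 10653 ≡ 32; by Fermat, exponent reduces to 179 mod 42 = 11; 32^11 ≡ 22 (mod 43).
Combine by CRT: x ≡ 18 (mod 23), x ≡ 3 (mod 19), x ≡ 22 (mod 43) ⇒ x ≡ 12277 (mod 18791).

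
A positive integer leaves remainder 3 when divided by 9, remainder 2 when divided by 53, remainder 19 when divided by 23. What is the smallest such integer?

9012

The moduli are pairwise coprime; N = 9·53·23 = 10971.
N/9 = 1219; 1219 ≡ 4 (mod 9); 4·7 ≡ 1, so inverse 7.
N/53 = 207; 207 ≡ 48 (mod 53); 48·21 ≡ 1, so inverse 21.
N/23 = 477; 477 ≡ 17 (mod 23); 17·19 ≡ 1, so inverse 19.
k ≡ 3·1219·7 + 2·207·21 + 19·477·19 = 206490.
206490 mod 10971 = 9012.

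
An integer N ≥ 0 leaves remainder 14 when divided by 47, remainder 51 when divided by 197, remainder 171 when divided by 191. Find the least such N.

From N ≡ 14 (mod 47) write N = 14 + 47t. Substituting into N ≡ 51 (mod 197) gives 47t ≡ 37 (mod 197), and since 47⁻¹ ≡ 109 (mod 197), t ≡ 93. Hence N ≡ 14 + 47·93 = 4385 (mod 9259).
From N ≡ 4385 (mod 9259) write N = 4385 + 9259t. Substituting into N ≡ 171 (mod 191) gives 9259t ≡ 179 (mod 191), and since 91⁻¹ ≡ 21 (mod 191), t ≡ 130. Hence N ≡ 4385 + 9259·130 = 1208055 (mod 1768469).

1208055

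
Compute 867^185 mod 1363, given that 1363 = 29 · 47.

491

Mod 29: 867 ≡ 26; by Fermat, exponent reduces to 185 mod 28 = 17; 26^17 ≡ 27 (mod 29).
Mod 47: 867 ≡ 21; by Fermat, exponent reduces to 185 mod 46 = 1; 21^1 ≡ 21 (mod 47).
Combine by CRT: x ≡ 27 (mod 29), x ≡ 21 (mod 47) ⇒ x ≡ 491 (mod 1363).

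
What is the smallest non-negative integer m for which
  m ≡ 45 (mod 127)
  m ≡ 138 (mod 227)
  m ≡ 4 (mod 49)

968293

Combine the congruences pairwise.
From m ≡ 45 (mod 127) write m = 45 + 127t. Substituting into m ≡ 138 (mod 227) gives 127t ≡ 93 (mod 227), and since 127⁻¹ ≡ 143 (mod 227), t ≡ 133. Hence m ≡ 45 + 127·133 = 16936 (mod 28829).
From m ≡ 16936 (mod 28829) write m = 16936 + 28829t. Substituting into m ≡ 4 (mod 49) gives 28829t ≡ 22 (mod 49), and since 17⁻¹ ≡ 26 (mod 49), t ≡ 33. Hence m ≡ 16936 + 28829·33 = 968293 (mod 1412621).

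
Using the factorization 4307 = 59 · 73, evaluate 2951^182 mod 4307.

1594

Mod 59: 2951 ≡ 1; by Fermat, exponent reduces to 182 mod 58 = 8; 1^8 ≡ 1 (mod 59).
Mod 73: 2951 ≡ 31; by Fermat, exponent reduces to 182 mod 72 = 38; 31^38 ≡ 61 (mod 73).
Combine by CRT: x ≡ 1 (mod 59), x ≡ 61 (mod 73) ⇒ x ≡ 1594 (mod 4307).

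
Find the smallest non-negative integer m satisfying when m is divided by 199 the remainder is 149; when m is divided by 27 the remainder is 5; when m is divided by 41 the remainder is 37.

213278

From m ≡ 149 (mod 199) write m = 149 + 199t. Substituting into m ≡ 5 (mod 27) gives 199t ≡ 18 (mod 27), and since 10⁻¹ ≡ 19 (mod 27), t ≡ 18. Hence m ≡ 149 + 199·18 = 3731 (mod 5373).
From m ≡ 3731 (mod 5373) write m = 3731 + 5373t. Substituting into m ≡ 37 (mod 41) gives 5373t ≡ 37 (mod 41), and since 2⁻¹ ≡ 21 (mod 41), t ≡ 39. Hence m ≡ 3731 + 5373·39 = 213278 (mod 220293).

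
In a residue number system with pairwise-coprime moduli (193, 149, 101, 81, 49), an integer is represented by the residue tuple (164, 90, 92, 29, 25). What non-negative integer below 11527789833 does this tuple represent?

4211113484

From x ≡ 164 (mod 193) write x = 164 + 193t. Substituting into x ≡ 90 (mod 149) gives 193t ≡ 75 (mod 149), and since 44⁻¹ ≡ 105 (mod 149), t ≡ 127. Hence x ≡ 164 + 193·127 = 24675 (mod 28757).
From x ≡ 24675 (mod 28757) write x = 24675 + 28757t. Substituting into x ≡ 92 (mod 101) gives 28757t ≡ 61 (mod 101), and since 73⁻¹ ≡ 18 (mod 101), t ≡ 88. Hence x ≡ 24675 + 28757·88 = 2555291 (mod 2904457).
From x ≡ 2555291 (mod 2904457) write x = 2555291 + 2904457t. Substituting into x ≡ 29 (mod 81) gives 2904457t ≡ 45 (mod 81), and since 40⁻¹ ≡ 79 (mod 81), t ≡ 72. Hence x ≡ 2555291 + 2904457·72 = 211676195 (mod 235261017).
From x ≡ 211676195 (mod 235261017) write x = 211676195 + 235261017t. Substituting into x ≡ 25 (mod 49) gives 235261017t ≡ 8 (mod 49), and since 12⁻¹ ≡ 45 (mod 49), t ≡ 17. Hence x ≡ 211676195 + 235261017·17 = 4211113484 (mod 11527789833).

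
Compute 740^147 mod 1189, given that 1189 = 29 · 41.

Mod 29: 740 ≡ 15; by Fermat, exponent reduces to 147 mod 28 = 7; 15^7 ≡ 17 (mod 29).
Mod 41: 740 ≡ 2; by Fermat, exponent reduces to 147 mod 40 = 27; 2^27 ≡ 5 (mod 41).
Combine by CRT: x ≡ 17 (mod 29), x ≡ 5 (mod 41) ⇒ x ≡ 46 (mod 1189).

46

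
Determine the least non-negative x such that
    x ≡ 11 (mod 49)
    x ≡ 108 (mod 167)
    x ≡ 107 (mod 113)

From x ≡ 11 (mod 49) write x = 11 + 49t. Substituting into x ≡ 108 (mod 167) gives 49t ≡ 97 (mod 167), and since 49⁻¹ ≡ 75 (mod 167), t ≡ 94. Hence x ≡ 11 + 49·94 = 4617 (mod 8183).
From x ≡ 4617 (mod 8183) write x = 4617 + 8183t. Substituting into x ≡ 107 (mod 113) gives 8183t ≡ 10 (mod 113), and since 47⁻¹ ≡ 101 (mod 113), t ≡ 106. Hence x ≡ 4617 + 8183·106 = 872015 (mod 924679).

872015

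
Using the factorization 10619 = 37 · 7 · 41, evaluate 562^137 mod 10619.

2713

Mod 37: 562 ≡ 7; by Fermat, exponent reduces to 137 mod 36 = 29; 7^29 ≡ 12 (mod 37).
Mod 7: 562 ≡ 2; by Fermat, exponent reduces to 137 mod 6 = 5; 2^5 ≡ 4 (mod 7).
Mod 41: 562 ≡ 29; by Fermat, exponent reduces to 137 mod 40 = 17; 29^17 ≡ 7 (mod 41).
Combine by CRT: x ≡ 12 (mod 37), x ≡ 4 (mod 7), x ≡ 7 (mod 41) ⇒ x ≡ 2713 (mod 10619).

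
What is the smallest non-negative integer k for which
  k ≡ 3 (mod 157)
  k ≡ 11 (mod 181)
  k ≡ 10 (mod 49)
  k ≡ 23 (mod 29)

6090661

The moduli are pairwise coprime; N = 157·181·49·29 = 40380557.
N/157 = 257201; 257201 ≡ 35 (mod 157); 35·9 ≡ 1, so inverse 9.
N/181 = 223097; 223097 ≡ 105 (mod 181); 105·50 ≡ 1, so inverse 50.
N/49 = 824093; 824093 ≡ 11 (mod 49); 11·9 ≡ 1, so inverse 9.
N/29 = 1392433; 1392433 ≡ 27 (mod 29); 27·14 ≡ 1, so inverse 14.
k ≡ 3·257201·9 + 11·223097·50 + 10·824093·9 + 23·1392433·14 = 652179573.
652179573 mod 40380557 = 6090661.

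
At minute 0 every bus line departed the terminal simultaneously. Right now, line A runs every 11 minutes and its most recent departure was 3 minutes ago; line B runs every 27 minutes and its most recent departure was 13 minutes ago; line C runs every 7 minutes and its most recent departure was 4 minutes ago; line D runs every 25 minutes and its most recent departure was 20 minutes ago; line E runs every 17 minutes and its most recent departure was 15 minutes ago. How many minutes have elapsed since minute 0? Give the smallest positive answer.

345370

The moduli are pairwise coprime; N = 11·27·7·25·17 = 883575.
N/11 = 80325; 80325 ≡ 3 (mod 11); 3·4 ≡ 1, so inverse 4.
N/27 = 32725; 32725 ≡ 1 (mod 27), inverse 1.
N/7 = 126225; 126225 ≡ 1 (mod 7), inverse 1.
N/25 = 35343; 35343 ≡ 18 (mod 25); 18·7 ≡ 1, so inverse 7.
N/17 = 51975; 51975 ≡ 6 (mod 17); 6·3 ≡ 1, so inverse 3.
t ≡ 3·80325·4 + 13·32725·1 + 4·126225·1 + 20·35343·7 + 15·51975·3 = 9181120.
9181120 mod 883575 = 345370.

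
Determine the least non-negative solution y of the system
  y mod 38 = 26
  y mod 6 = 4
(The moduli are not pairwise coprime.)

gcd(38, 6) = 2 and 2 | (4 − 26), so the pair is consistent; merging gives y ≡ 64 (mod 114), where 114 = lcm(38, 6).
The solution is unique modulo lcm(38, 6) = 114.

64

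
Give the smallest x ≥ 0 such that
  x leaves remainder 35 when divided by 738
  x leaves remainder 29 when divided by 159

Combine the congruences pairwise.
gcd(738, 159) = 3 and 3 | (29 − 35), so the pair is consistent; merging gives x ≡ 20699 (mod 39114), where 39114 = lcm(738, 159).
The solution is unique modulo lcm(738, 159) = 39114.

20699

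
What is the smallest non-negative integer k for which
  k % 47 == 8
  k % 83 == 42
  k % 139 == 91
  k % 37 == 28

11428810

Combine the congruences pairwise.
From k ≡ 8 (mod 47) write k = 8 + 47t. Substituting into k ≡ 42 (mod 83) gives 47t ≡ 34 (mod 83), and since 47⁻¹ ≡ 53 (mod 83), t ≡ 59. Hence k ≡ 8 + 47·59 = 2781 (mod 3901).
From k ≡ 2781 (mod 3901) write k = 2781 + 3901t. Substituting into k ≡ 91 (mod 139) gives 3901t ≡ 90 (mod 139), and since 9⁻¹ ≡ 31 (mod 139), t ≡ 10. Hence k ≡ 2781 + 3901·10 = 41791 (mod 542239).
From k ≡ 41791 (mod 542239) write k = 41791 + 542239t. Substituting into k ≡ 28 (mod 37) gives 542239t ≡ 10 (mod 37), and since 4⁻¹ ≡ 28 (mod 37), t ≡ 21. Hence k ≡ 41791 + 542239·21 = 11428810 (mod 20062843).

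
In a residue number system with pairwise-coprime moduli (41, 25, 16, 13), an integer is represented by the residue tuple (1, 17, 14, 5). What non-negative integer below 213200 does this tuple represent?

The moduli are pairwise coprime; N = 41·25·16·13 = 213200.
N/41 = 5200; 5200 ≡ 34 (mod 41); 34·35 ≡ 1, so inverse 35.
N/25 = 8528; 8528 ≡ 3 (mod 25); 3·17 ≡ 1, so inverse 17.
N/16 = 13325; 13325 ≡ 13 (mod 16); 13·5 ≡ 1, so inverse 5.
N/13 = 16400; 16400 ≡ 7 (mod 13); 7·2 ≡ 1, so inverse 2.
x ≡ 1·5200·35 + 17·8528·17 + 14·13325·5 + 5·16400·2 = 3743342.
3743342 mod 213200 = 118942.

118942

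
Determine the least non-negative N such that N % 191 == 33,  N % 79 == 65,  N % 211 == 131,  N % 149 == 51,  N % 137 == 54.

From N ≡ 33 (mod 191) write N = 33 + 191t. Substituting into N ≡ 65 (mod 79) gives 191t ≡ 32 (mod 79), and since 33⁻¹ ≡ 12 (mod 79), t ≡ 68. Hence N ≡ 33 + 191·68 = 13021 (mod 15089).
From N ≡ 13021 (mod 15089) write N = 13021 + 15089t. Substituting into N ≡ 131 (mod 211) gives 15089t ≡ 192 (mod 211), and since 108⁻¹ ≡ 127 (mod 211), t ≡ 119. Hence N ≡ 13021 + 15089·119 = 1808612 (mod 3183779).
From N ≡ 1808612 (mod 3183779) write N = 1808612 + 3183779t. Substituting into N ≡ 51 (mod 149) gives 3183779t ≡ 1 (mod 149), and since 96⁻¹ ≡ 104 (mod 149), t ≡ 104. Hence N ≡ 1808612 + 3183779·104 = 332921628 (mod 474383071).
From N ≡ 332921628 (mod 474383071) write N = 332921628 + 474383071t. Substituting into N ≡ 54 (mod 137) gives 474383071t ≡ 71 (mod 137), and since 21⁻¹ ≡ 124 (mod 137), t ≡ 36. Hence N ≡ 332921628 + 474383071·36 = 17410712184 (mod 64990480727).

17410712184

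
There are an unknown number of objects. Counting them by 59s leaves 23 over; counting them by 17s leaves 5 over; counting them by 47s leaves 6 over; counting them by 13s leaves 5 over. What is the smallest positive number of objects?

Combine the congruences pairwise.
From N ≡ 23 (mod 59) write N = 23 + 59t. Substituting into N ≡ 5 (mod 17) gives 59t ≡ 16 (mod 17), and since 8⁻¹ ≡ 15 (mod 17), t ≡ 2. Hence N ≡ 23 + 59·2 = 141 (mod 1003).
From N ≡ 141 (mod 1003) write N = 141 + 1003t. Substituting into N ≡ 6 (mod 47) gives 1003t ≡ 6 (mod 47), and since 16⁻¹ ≡ 3 (mod 47), t ≡ 18. Hence N ≡ 141 + 1003·18 = 18195 (mod 47141).
From N ≡ 18195 (mod 47141) write N = 18195 + 47141t. Substituting into N ≡ 5 (mod 13) gives 47141t ≡ 10 (mod 13), and since 3⁻¹ ≡ 9 (mod 13), t ≡ 12. Hence N ≡ 18195 + 47141·12 = 583887 (mod 612833).

583887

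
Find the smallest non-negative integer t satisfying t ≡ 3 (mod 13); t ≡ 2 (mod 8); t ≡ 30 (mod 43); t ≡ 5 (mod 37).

The moduli are pairwise coprime; N = 13·8·43·37 = 165464.
N/13 = 12728; 12728 ≡ 1 (mod 13), inverse 1.
N/8 = 20683; 20683 ≡ 3 (mod 8); 3·3 ≡ 1, so inverse 3.
N/43 = 3848; 3848 ≡ 21 (mod 43); 21·41 ≡ 1, so inverse 41.
N/37 = 4472; 4472 ≡ 32 (mod 37); 32·22 ≡ 1, so inverse 22.
t ≡ 3·12728·1 + 2·20683·3 + 30·3848·41 + 5·4472·22 = 5387242.
5387242 mod 165464 = 92394.

92394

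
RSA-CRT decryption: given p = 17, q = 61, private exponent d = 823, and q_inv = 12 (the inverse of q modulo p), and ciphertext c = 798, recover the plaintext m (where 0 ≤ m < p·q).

832

d_p = d mod (p−1) = 823 mod 16 = 7; d_q = d mod (q−1) = 43.
m₁ = c^(d_p) mod p: c ≡ 16 (mod 17), and 16^7 mod 17 = 16.
m₂ = c^(d_q) mod q: c ≡ 5 (mod 61), and 5^43 mod 61 = 39.
h = q_inv·(m₁ − m₂) mod p = 12·(16 − 39) mod 17 = 13.
m = m₂ + h·q = 39 + 13·61 = 832.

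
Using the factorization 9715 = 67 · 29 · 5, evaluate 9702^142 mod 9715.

6404

Mod 67: 9702 ≡ 54; by Fermat, exponent reduces to 142 mod 66 = 10; 54^10 ≡ 39 (mod 67).
Mod 29: 9702 ≡ 16; by Fermat, exponent reduces to 142 mod 28 = 2; 16^2 ≡ 24 (mod 29).
Mod 5: 9702 ≡ 2; by Fermat, exponent reduces to 142 mod 4 = 2; 2^2 ≡ 4 (mod 5).
Combine by CRT: x ≡ 39 (mod 67), x ≡ 24 (mod 29), x ≡ 4 (mod 5) ⇒ x ≡ 6404 (mod 9715).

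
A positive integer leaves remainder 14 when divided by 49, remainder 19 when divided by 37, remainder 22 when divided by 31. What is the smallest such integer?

2905

Combine the congruences pairwise.
From x ≡ 14 (mod 49) write x = 14 + 49t. Substituting into x ≡ 19 (mod 37) gives 49t ≡ 5 (mod 37), and since 12⁻¹ ≡ 34 (mod 37), t ≡ 22. Hence x ≡ 14 + 49·22 = 1092 (mod 1813).
From x ≡ 1092 (mod 1813) write x = 1092 + 1813t. Substituting into x ≡ 22 (mod 31) gives 1813t ≡ 15 (mod 31), and since 15⁻¹ ≡ 29 (mod 31), t ≡ 1. Hence x ≡ 1092 + 1813·1 = 2905 (mod 56203).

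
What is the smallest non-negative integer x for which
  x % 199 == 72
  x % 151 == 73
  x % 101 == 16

The moduli are pairwise coprime; N = 199·151·101 = 3034949.
N/199 = 15251; 15251 ≡ 127 (mod 199); 127·152 ≡ 1, so inverse 152.
N/151 = 20099; 20099 ≡ 16 (mod 151); 16·85 ≡ 1, so inverse 85.
N/101 = 30049; 30049 ≡ 52 (mod 101); 52·68 ≡ 1, so inverse 68.
x ≡ 72·15251·152 + 73·20099·85 + 16·30049·68 = 324314551.
324314551 mod 3034949 = 2609957.

2609957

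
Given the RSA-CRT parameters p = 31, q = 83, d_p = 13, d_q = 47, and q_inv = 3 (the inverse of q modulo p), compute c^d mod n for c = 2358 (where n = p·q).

2457

m₁ = c^(d_p) mod p: c ≡ 2 (mod 31), and 2^13 mod 31 = 8.
m₂ = c^(d_q) mod q: c ≡ 34 (mod 83), and 34^47 mod 83 = 50.
h = q_inv·(m₁ − m₂) mod p = 3·(8 − 50) mod 31 = 29.
m = m₂ + h·q = 50 + 29·83 = 2457.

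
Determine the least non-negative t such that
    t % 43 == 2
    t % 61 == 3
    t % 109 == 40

83207

The moduli are pairwise coprime; N = 43·61·109 = 285907.
N/43 = 6649; 6649 ≡ 27 (mod 43); 27·8 ≡ 1, so inverse 8.
N/61 = 4687; 4687 ≡ 51 (mod 61); 51·6 ≡ 1, so inverse 6.
N/109 = 2623; 2623 ≡ 7 (mod 109); 7·78 ≡ 1, so inverse 78.
t ≡ 2·6649·8 + 3·4687·6 + 40·2623·78 = 8374510.
8374510 mod 285907 = 83207.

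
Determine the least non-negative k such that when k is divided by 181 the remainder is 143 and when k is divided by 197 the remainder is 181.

30913

Combine the congruences pairwise.
From k ≡ 143 (mod 181) write k = 143 + 181t. Substituting into k ≡ 181 (mod 197) gives 181t ≡ 38 (mod 197), and since 181⁻¹ ≡ 160 (mod 197), t ≡ 170. Hence k ≡ 143 + 181·170 = 30913 (mod 35657).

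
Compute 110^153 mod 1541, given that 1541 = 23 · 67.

Mod 23: 110 ≡ 18; by Fermat, exponent reduces to 153 mod 22 = 21; 18^21 ≡ 9 (mod 23).
Mod 67: 110 ≡ 43; by Fermat, exponent reduces to 153 mod 66 = 21; 43^21 ≡ 53 (mod 67).
Combine by CRT: x ≡ 9 (mod 23), x ≡ 53 (mod 67) ⇒ x ≡ 1527 (mod 1541).

1527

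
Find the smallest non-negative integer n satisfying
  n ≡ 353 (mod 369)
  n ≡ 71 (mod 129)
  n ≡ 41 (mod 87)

185960

gcd(369, 129) = 3 and 3 | (71 − 353), so the pair is consistent; merging gives n ≡ 11423 (mod 15867), where 15867 = lcm(369, 129).
gcd(15867, 87) = 3 and 3 | (41 − 11423), so the pair is consistent; merging gives n ≡ 185960 (mod 460143), where 460143 = lcm(15867, 87).
The solution is unique modulo lcm(369, 129, 87) = 460143.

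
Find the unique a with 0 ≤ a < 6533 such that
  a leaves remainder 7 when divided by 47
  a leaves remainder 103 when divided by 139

242

From a ≡ 7 (mod 47) write a = 7 + 47t. Substituting into a ≡ 103 (mod 139) gives 47t ≡ 96 (mod 139), and since 47⁻¹ ≡ 71 (mod 139), t ≡ 5. Hence a ≡ 7 + 47·5 = 242 (mod 6533).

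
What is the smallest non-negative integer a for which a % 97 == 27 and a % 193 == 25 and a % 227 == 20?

2171275

Combine the congruences pairwise.
From a ≡ 27 (mod 97) write a = 27 + 97t. Substituting into a ≡ 25 (mod 193) gives 97t ≡ 191 (mod 193), and since 97⁻¹ ≡ 2 (mod 193), t ≡ 189. Hence a ≡ 27 + 97·189 = 18360 (mod 18721).
From a ≡ 18360 (mod 18721) write a = 18360 + 18721t. Substituting into a ≡ 20 (mod 227) gives 18721t ≡ 47 (mod 227), and since 107⁻¹ ≡ 157 (mod 227), t ≡ 115. Hence a ≡ 18360 + 18721·115 = 2171275 (mod 4249667).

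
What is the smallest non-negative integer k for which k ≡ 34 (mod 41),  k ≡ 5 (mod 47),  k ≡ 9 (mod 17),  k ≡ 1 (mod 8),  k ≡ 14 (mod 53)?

The moduli are pairwise coprime; N = 41·47·17·8·53 = 13889816.
N/41 = 338776; 338776 ≡ 34 (mod 41); 34·35 ≡ 1, so inverse 35.
N/47 = 295528; 295528 ≡ 39 (mod 47); 39·41 ≡ 1, so inverse 41.
N/17 = 817048; 817048 ≡ 11 (mod 17); 11·14 ≡ 1, so inverse 14.
N/8 = 1736227; 1736227 ≡ 3 (mod 8); 3·3 ≡ 1, so inverse 3.
N/53 = 262072; 262072 ≡ 40 (mod 53); 40·4 ≡ 1, so inverse 4.
k ≡ 34·338776·35 + 5·295528·41 + 9·817048·14 + 1·1736227·3 + 14·262072·4 = 586559441.
586559441 mod 13889816 = 3187169.

3187169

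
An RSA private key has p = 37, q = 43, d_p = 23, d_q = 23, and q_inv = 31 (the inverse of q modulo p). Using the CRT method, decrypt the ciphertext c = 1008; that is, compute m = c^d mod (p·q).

m₁ = c^(d_p) mod p: c ≡ 9 (mod 37), and 9^23 mod 37 = 34.
m₂ = c^(d_q) mod q: c ≡ 19 (mod 43), and 19^23 mod 43 = 26.
h = q_inv·(m₁ − m₂) mod p = 31·(34 − 26) mod 37 = 26.
m = m₂ + h·q = 26 + 26·43 = 1144.

1144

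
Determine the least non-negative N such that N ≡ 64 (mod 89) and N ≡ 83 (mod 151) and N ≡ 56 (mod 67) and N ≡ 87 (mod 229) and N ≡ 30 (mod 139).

The moduli are pairwise coprime; M = 89·151·67·229·139 = 28661046203.
M/89 = 322034227; 322034227 ≡ 9 (mod 89); 9·10 ≡ 1, so inverse 10.
M/151 = 189808253; 189808253 ≡ 45 (mod 151); 45·47 ≡ 1, so inverse 47.
M/67 = 427776809; 427776809 ≡ 33 (mod 67); 33·65 ≡ 1, so inverse 65.
M/229 = 125157407; 125157407 ≡ 205 (mod 229); 205·124 ≡ 1, so inverse 124.
M/139 = 206194577; 206194577 ≡ 31 (mod 139); 31·9 ≡ 1, so inverse 9.
N ≡ 64·322034227·10 + 83·189808253·47 + 56·427776809·65 + 87·125157407·124 + 30·206194577·9 = 3909522127499.
3909522127499 mod 28661046203 = 11619843891.

11619843891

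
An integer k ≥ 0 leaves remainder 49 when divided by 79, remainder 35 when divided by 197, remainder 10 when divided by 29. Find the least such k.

From k ≡ 49 (mod 79) write k = 49 + 79t. Substituting into k ≡ 35 (mod 197) gives 79t ≡ 183 (mod 197), and since 79⁻¹ ≡ 5 (mod 197), t ≡ 127. Hence k ≡ 49 + 79·127 = 10082 (mod 15563).
From k ≡ 10082 (mod 15563) write k = 10082 + 15563t. Substituting into k ≡ 10 (mod 29) gives 15563t ≡ 20 (mod 29), and since 19⁻¹ ≡ 26 (mod 29), t ≡ 27. Hence k ≡ 10082 + 15563·27 = 430283 (mod 451327).

430283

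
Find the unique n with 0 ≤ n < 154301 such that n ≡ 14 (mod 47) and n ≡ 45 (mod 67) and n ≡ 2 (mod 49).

The moduli are pairwise coprime; M = 47·67·49 = 154301.
M/47 = 3283; 3283 ≡ 40 (mod 47); 40·20 ≡ 1, so inverse 20.
M/67 = 2303; 2303 ≡ 25 (mod 67); 25·59 ≡ 1, so inverse 59.
M/49 = 3149; 3149 ≡ 13 (mod 49); 13·34 ≡ 1, so inverse 34.
n ≡ 14·3283·20 + 45·2303·59 + 2·3149·34 = 7247837.
7247837 mod 154301 = 149991.

149991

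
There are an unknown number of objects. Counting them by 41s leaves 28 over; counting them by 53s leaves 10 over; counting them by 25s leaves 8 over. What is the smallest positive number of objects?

From N ≡ 28 (mod 41) write N = 28 + 41t. Substituting into N ≡ 10 (mod 53) gives 41t ≡ 35 (mod 53), and since 41⁻¹ ≡ 22 (mod 53), t ≡ 28. Hence N ≡ 28 + 41·28 = 1176 (mod 2173).
From N ≡ 1176 (mod 2173) write N = 1176 + 2173t. Substituting into N ≡ 8 (mod 25) gives 2173t ≡ 7 (mod 25), and since 23⁻¹ ≡ 12 (mod 25), t ≡ 9. Hence N ≡ 1176 + 2173·9 = 20733 (mod 54325).

20733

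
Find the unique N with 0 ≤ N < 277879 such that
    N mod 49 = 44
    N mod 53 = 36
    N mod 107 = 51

49485

The moduli are pairwise coprime; M = 49·53·107 = 277879.
M/49 = 5671; 5671 ≡ 36 (mod 49); 36·15 ≡ 1, so inverse 15.
M/53 = 5243; 5243 ≡ 49 (mod 53); 49·13 ≡ 1, so inverse 13.
M/107 = 2597; 2597 ≡ 29 (mod 107); 29·48 ≡ 1, so inverse 48.
N ≡ 44·5671·15 + 36·5243·13 + 51·2597·48 = 12554040.
12554040 mod 277879 = 49485.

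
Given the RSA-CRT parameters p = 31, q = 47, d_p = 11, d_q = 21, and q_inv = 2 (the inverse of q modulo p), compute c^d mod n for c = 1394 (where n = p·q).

743

m₁ = c^(d_p) mod p: c ≡ 30 (mod 31), and 30^11 mod 31 = 30.
m₂ = c^(d_q) mod q: c ≡ 31 (mod 47), and 31^21 mod 47 = 38.
h = q_inv·(m₁ − m₂) mod p = 2·(30 − 38) mod 31 = 15.
m = m₂ + h·q = 38 + 15·47 = 743.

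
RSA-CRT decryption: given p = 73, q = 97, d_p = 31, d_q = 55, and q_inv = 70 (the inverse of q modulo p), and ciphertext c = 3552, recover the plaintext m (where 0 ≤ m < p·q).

m₁ = c^(d_p) mod p: c ≡ 48 (mod 73), and 48^31 mod 73 = 54.
m₂ = c^(d_q) mod q: c ≡ 60 (mod 97), and 60^55 mod 97 = 68.
h = q_inv·(m₁ − m₂) mod p = 70·(54 − 68) mod 73 = 42.
m = m₂ + h·q = 68 + 42·97 = 4142.

4142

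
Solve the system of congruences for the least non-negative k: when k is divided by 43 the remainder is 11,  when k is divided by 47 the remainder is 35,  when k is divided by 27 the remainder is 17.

The moduli are pairwise coprime; N = 43·47·27 = 54567.
N/43 = 1269; 1269 ≡ 22 (mod 43); 22·2 ≡ 1, so inverse 2.
N/47 = 1161; 1161 ≡ 33 (mod 47); 33·10 ≡ 1, so inverse 10.
N/27 = 2021; 2021 ≡ 23 (mod 27); 23·20 ≡ 1, so inverse 20.
k ≡ 11·1269·2 + 35·1161·10 + 17·2021·20 = 1121408.
1121408 mod 54567 = 30068.

30068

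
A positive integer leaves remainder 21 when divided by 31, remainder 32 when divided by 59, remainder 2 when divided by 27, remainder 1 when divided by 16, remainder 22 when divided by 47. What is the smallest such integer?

The moduli are pairwise coprime; N = 31·59·27·16·47 = 37136016.
N/31 = 1197936; 1197936 ≡ 3 (mod 31); 3·21 ≡ 1, so inverse 21.
N/59 = 629424; 629424 ≡ 12 (mod 59); 12·5 ≡ 1, so inverse 5.
N/27 = 1375408; 1375408 ≡ 1 (mod 27), inverse 1.
N/16 = 2321001; 2321001 ≡ 9 (mod 16); 9·9 ≡ 1, so inverse 9.
N/47 = 790128; 790128 ≡ 11 (mod 47); 11·30 ≡ 1, so inverse 30.
a ≡ 21·1197936·21 + 32·629424·5 + 2·1375408·1 + 1·2321001·9 + 22·790128·30 = 1174121921.
1174121921 mod 37136016 = 22905425.

22905425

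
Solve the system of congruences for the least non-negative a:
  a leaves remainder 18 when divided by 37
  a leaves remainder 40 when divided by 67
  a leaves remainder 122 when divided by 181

From a ≡ 18 (mod 37) write a = 18 + 37t. Substituting into a ≡ 40 (mod 67) gives 37t ≡ 22 (mod 67), and since 37⁻¹ ≡ 29 (mod 67), t ≡ 35. Hence a ≡ 18 + 37·35 = 1313 (mod 2479).
From a ≡ 1313 (mod 2479) write a = 1313 + 2479t. Substituting into a ≡ 122 (mod 181) gives 2479t ≡ 76 (mod 181), and since 126⁻¹ ≡ 102 (mod 181), t ≡ 150. Hence a ≡ 1313 + 2479·150 = 373163 (mod 448699).

373163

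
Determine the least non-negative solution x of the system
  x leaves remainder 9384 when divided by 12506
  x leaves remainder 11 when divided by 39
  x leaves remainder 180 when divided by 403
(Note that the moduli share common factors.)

847286

Combine the congruences pairwise.
gcd(12506, 39) = 13 and 13 | (11 − 9384), so the pair is consistent; merging gives x ≡ 21890 (mod 37518), where 37518 = lcm(12506, 39).
gcd(37518, 403) = 13 and 13 | (180 − 21890), so the pair is consistent; merging gives x ≡ 847286 (mod 1163058), where 1163058 = lcm(37518, 403).
The solution is unique modulo lcm(12506, 39, 403) = 1163058.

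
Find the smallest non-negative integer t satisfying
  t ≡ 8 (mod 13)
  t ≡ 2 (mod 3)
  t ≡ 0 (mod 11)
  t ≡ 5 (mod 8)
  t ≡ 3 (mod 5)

16973

From t ≡ 8 (mod 13) write t = 8 + 13s. Substituting into t ≡ 2 (mod 3) gives 13s ≡ 0 (mod 3), and since 1⁻¹ ≡ 1 (mod 3), s ≡ 0. Hence t ≡ 8 + 13·0 = 8 (mod 39).
From t ≡ 8 (mod 39) write t = 8 + 39s. Substituting into t ≡ 0 (mod 11) gives 39s ≡ 3 (mod 11), and since 6⁻¹ ≡ 2 (mod 11), s ≡ 6. Hence t ≡ 8 + 39·6 = 242 (mod 429).
From t ≡ 242 (mod 429) write t = 242 + 429s. Substituting into t ≡ 5 (mod 8) gives 429s ≡ 3 (mod 8), and since 5⁻¹ ≡ 5 (mod 8), s ≡ 7. Hence t ≡ 242 + 429·7 = 3245 (mod 3432).
From t ≡ 3245 (mod 3432) write t = 3245 + 3432s. Substituting into t ≡ 3 (mod 5) gives 3432s ≡ 3 (mod 5), and since 2⁻¹ ≡ 3 (mod 5), s ≡ 4. Hence t ≡ 3245 + 3432·4 = 16973 (mod 17160).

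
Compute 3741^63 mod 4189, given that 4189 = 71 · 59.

2226

Mod 71: 3741 ≡ 49; 49^63 ≡ 25 (mod 71).
Mod 59: 3741 ≡ 24; by Fermat, exponent reduces to 63 mod 58 = 5; 24^5 ≡ 43 (mod 59).
Combine by CRT: x ≡ 25 (mod 71), x ≡ 43 (mod 59) ⇒ x ≡ 2226 (mod 4189).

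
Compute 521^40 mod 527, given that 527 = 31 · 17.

118

Mod 31: 521 ≡ 25; by Fermat, exponent reduces to 40 mod 30 = 10; 25^10 ≡ 25 (mod 31).
Mod 17: 521 ≡ 11; by Fermat, exponent reduces to 40 mod 16 = 8; 11^8 ≡ 16 (mod 17).
Combine by CRT: x ≡ 25 (mod 31), x ≡ 16 (mod 17) ⇒ x ≡ 118 (mod 527).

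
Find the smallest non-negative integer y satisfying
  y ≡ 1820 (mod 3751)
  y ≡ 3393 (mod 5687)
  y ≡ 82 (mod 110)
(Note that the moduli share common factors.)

gcd(3751, 5687) = 121 and 121 | (3393 − 1820), so the pair is consistent; merging gives y ≡ 31828 (mod 176297), where 176297 = lcm(3751, 5687).
gcd(176297, 110) = 11 and 11 | (82 − 31828), so the pair is consistent; merging gives y ≡ 384422 (mod 1762970), where 1762970 = lcm(176297, 110).
The solution is unique modulo lcm(3751, 5687, 110) = 1762970.

384422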